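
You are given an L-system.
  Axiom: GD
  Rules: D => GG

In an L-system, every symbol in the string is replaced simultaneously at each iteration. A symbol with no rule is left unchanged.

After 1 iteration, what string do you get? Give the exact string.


Answer: GGG

Derivation:
Step 0: GD
Step 1: GGG


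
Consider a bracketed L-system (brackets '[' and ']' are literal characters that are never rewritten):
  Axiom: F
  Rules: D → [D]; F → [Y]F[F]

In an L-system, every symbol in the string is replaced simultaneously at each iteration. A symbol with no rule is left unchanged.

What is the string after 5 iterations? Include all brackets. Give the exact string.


Answer: [Y][Y][Y][Y][Y]F[F][[Y]F[F]][[Y][Y]F[F][[Y]F[F]]][[Y][Y][Y]F[F][[Y]F[F]][[Y][Y]F[F][[Y]F[F]]]][[Y][Y][Y][Y]F[F][[Y]F[F]][[Y][Y]F[F][[Y]F[F]]][[Y][Y][Y]F[F][[Y]F[F]][[Y][Y]F[F][[Y]F[F]]]]]

Derivation:
Step 0: F
Step 1: [Y]F[F]
Step 2: [Y][Y]F[F][[Y]F[F]]
Step 3: [Y][Y][Y]F[F][[Y]F[F]][[Y][Y]F[F][[Y]F[F]]]
Step 4: [Y][Y][Y][Y]F[F][[Y]F[F]][[Y][Y]F[F][[Y]F[F]]][[Y][Y][Y]F[F][[Y]F[F]][[Y][Y]F[F][[Y]F[F]]]]
Step 5: [Y][Y][Y][Y][Y]F[F][[Y]F[F]][[Y][Y]F[F][[Y]F[F]]][[Y][Y][Y]F[F][[Y]F[F]][[Y][Y]F[F][[Y]F[F]]]][[Y][Y][Y][Y]F[F][[Y]F[F]][[Y][Y]F[F][[Y]F[F]]][[Y][Y][Y]F[F][[Y]F[F]][[Y][Y]F[F][[Y]F[F]]]]]


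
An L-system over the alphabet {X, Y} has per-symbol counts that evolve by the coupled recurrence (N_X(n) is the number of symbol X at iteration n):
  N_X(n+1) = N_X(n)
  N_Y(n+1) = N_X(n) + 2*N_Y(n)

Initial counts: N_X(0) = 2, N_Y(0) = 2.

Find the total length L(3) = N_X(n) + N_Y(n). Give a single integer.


Step 0: N_X=2, N_Y=2, L=4
Step 1: N_X=2, N_Y=6, L=8
Step 2: N_X=2, N_Y=14, L=16
Step 3: N_X=2, N_Y=30, L=32

Answer: 32


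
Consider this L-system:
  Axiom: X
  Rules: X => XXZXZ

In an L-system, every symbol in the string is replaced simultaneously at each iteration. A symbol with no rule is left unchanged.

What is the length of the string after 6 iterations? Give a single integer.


Step 0: length = 1
Step 1: length = 5
Step 2: length = 17
Step 3: length = 53
Step 4: length = 161
Step 5: length = 485
Step 6: length = 1457

Answer: 1457


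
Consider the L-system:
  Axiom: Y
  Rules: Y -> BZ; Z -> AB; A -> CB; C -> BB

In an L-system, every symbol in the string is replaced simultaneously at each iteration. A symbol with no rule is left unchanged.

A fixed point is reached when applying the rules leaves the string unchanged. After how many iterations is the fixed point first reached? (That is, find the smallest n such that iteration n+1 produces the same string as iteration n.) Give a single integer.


Step 0: Y
Step 1: BZ
Step 2: BAB
Step 3: BCBB
Step 4: BBBBB
Step 5: BBBBB  (unchanged — fixed point at step 4)

Answer: 4


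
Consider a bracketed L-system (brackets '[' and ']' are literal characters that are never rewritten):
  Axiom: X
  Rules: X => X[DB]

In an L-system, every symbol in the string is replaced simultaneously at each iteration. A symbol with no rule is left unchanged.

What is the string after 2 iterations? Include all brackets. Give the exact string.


Step 0: X
Step 1: X[DB]
Step 2: X[DB][DB]

Answer: X[DB][DB]


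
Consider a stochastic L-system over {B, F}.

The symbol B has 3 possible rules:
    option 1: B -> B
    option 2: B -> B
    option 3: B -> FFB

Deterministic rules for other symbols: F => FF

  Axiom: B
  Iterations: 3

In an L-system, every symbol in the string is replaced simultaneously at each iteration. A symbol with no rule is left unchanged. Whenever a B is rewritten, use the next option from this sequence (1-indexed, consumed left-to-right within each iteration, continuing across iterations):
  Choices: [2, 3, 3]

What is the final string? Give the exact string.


Answer: FFFFFFB

Derivation:
Step 0: B
Step 1: B  (used choices [2])
Step 2: FFB  (used choices [3])
Step 3: FFFFFFB  (used choices [3])


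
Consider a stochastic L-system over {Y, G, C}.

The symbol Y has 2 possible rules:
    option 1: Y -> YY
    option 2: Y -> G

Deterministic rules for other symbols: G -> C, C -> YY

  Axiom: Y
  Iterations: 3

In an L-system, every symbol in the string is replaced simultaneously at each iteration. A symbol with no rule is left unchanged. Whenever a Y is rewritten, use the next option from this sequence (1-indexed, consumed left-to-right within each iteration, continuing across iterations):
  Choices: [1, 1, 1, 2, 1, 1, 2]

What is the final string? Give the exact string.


Answer: GYYYYG

Derivation:
Step 0: Y
Step 1: YY  (used choices [1])
Step 2: YYYY  (used choices [1, 1])
Step 3: GYYYYG  (used choices [2, 1, 1, 2])


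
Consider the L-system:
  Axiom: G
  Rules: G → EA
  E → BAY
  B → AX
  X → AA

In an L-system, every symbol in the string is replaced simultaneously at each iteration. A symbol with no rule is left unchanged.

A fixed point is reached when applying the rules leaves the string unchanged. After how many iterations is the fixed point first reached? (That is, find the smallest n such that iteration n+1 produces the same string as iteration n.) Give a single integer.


Step 0: G
Step 1: EA
Step 2: BAYA
Step 3: AXAYA
Step 4: AAAAYA
Step 5: AAAAYA  (unchanged — fixed point at step 4)

Answer: 4


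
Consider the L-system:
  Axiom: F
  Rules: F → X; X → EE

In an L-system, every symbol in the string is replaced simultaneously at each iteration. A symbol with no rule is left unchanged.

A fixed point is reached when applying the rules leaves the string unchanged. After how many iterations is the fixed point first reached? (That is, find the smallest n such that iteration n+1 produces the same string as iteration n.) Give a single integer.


Step 0: F
Step 1: X
Step 2: EE
Step 3: EE  (unchanged — fixed point at step 2)

Answer: 2


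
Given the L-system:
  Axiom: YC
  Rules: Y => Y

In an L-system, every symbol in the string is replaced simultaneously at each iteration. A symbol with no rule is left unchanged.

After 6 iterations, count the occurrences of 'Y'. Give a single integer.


Answer: 1

Derivation:
Step 0: YC  (1 'Y')
Step 1: YC  (1 'Y')
Step 2: YC  (1 'Y')
Step 3: YC  (1 'Y')
Step 4: YC  (1 'Y')
Step 5: YC  (1 'Y')
Step 6: YC  (1 'Y')


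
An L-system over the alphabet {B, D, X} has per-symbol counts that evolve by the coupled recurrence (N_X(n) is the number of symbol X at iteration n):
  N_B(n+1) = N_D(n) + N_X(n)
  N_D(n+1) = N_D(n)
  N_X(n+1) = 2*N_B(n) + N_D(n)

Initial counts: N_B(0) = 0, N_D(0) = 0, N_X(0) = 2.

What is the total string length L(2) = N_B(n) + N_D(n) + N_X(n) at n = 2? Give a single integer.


Step 0: N_B=0, N_D=0, N_X=2, L=2
Step 1: N_B=2, N_D=0, N_X=0, L=2
Step 2: N_B=0, N_D=0, N_X=4, L=4

Answer: 4


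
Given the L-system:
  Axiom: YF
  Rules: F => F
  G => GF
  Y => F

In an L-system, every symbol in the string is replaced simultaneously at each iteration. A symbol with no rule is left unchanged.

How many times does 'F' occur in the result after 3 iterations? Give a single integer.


Step 0: YF  (1 'F')
Step 1: FF  (2 'F')
Step 2: FF  (2 'F')
Step 3: FF  (2 'F')

Answer: 2


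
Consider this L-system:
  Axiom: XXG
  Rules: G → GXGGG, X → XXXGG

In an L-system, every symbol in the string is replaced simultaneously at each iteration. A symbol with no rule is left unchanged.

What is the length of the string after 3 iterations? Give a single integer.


Step 0: length = 3
Step 1: length = 15
Step 2: length = 75
Step 3: length = 375

Answer: 375


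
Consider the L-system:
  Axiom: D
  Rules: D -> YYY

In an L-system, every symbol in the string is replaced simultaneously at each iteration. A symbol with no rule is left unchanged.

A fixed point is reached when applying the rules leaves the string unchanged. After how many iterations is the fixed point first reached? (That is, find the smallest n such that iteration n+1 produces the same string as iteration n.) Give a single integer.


Step 0: D
Step 1: YYY
Step 2: YYY  (unchanged — fixed point at step 1)

Answer: 1


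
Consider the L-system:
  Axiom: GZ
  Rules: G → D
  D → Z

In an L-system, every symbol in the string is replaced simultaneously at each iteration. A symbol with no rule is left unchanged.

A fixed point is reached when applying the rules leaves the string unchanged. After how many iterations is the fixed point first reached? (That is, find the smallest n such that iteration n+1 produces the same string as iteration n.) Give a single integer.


Step 0: GZ
Step 1: DZ
Step 2: ZZ
Step 3: ZZ  (unchanged — fixed point at step 2)

Answer: 2


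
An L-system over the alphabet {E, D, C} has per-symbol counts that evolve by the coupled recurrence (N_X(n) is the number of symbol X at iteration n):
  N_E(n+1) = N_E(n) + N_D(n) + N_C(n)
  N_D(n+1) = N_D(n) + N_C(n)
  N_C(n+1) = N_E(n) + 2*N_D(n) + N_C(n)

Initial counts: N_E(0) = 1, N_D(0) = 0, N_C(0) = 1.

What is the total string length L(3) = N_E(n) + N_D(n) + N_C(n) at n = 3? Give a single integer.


Step 0: N_E=1, N_D=0, N_C=1, L=2
Step 1: N_E=2, N_D=1, N_C=2, L=5
Step 2: N_E=5, N_D=3, N_C=6, L=14
Step 3: N_E=14, N_D=9, N_C=17, L=40

Answer: 40


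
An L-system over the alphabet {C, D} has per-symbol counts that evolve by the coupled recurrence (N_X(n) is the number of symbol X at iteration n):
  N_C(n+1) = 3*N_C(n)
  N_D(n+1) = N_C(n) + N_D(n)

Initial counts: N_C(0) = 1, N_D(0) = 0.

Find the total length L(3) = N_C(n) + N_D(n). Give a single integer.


Step 0: N_C=1, N_D=0, L=1
Step 1: N_C=3, N_D=1, L=4
Step 2: N_C=9, N_D=4, L=13
Step 3: N_C=27, N_D=13, L=40

Answer: 40


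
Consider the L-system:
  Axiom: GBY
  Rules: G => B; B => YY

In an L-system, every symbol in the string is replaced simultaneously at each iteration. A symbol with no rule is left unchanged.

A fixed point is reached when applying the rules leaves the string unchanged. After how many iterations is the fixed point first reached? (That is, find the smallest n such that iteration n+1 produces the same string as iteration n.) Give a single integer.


Answer: 2

Derivation:
Step 0: GBY
Step 1: BYYY
Step 2: YYYYY
Step 3: YYYYY  (unchanged — fixed point at step 2)


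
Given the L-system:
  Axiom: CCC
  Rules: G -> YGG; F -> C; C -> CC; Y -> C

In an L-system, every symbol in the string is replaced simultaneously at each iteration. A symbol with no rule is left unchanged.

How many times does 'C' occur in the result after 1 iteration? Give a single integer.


Answer: 6

Derivation:
Step 0: CCC  (3 'C')
Step 1: CCCCCC  (6 'C')


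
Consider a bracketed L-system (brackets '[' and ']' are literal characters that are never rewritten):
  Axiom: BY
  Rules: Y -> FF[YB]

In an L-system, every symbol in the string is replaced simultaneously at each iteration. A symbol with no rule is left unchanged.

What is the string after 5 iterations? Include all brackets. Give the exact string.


Step 0: BY
Step 1: BFF[YB]
Step 2: BFF[FF[YB]B]
Step 3: BFF[FF[FF[YB]B]B]
Step 4: BFF[FF[FF[FF[YB]B]B]B]
Step 5: BFF[FF[FF[FF[FF[YB]B]B]B]B]

Answer: BFF[FF[FF[FF[FF[YB]B]B]B]B]


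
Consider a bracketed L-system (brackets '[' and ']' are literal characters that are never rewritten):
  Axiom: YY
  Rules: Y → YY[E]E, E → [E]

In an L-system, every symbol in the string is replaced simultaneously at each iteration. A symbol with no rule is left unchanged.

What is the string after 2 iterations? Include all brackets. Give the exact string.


Step 0: YY
Step 1: YY[E]EYY[E]E
Step 2: YY[E]EYY[E]E[[E]][E]YY[E]EYY[E]E[[E]][E]

Answer: YY[E]EYY[E]E[[E]][E]YY[E]EYY[E]E[[E]][E]


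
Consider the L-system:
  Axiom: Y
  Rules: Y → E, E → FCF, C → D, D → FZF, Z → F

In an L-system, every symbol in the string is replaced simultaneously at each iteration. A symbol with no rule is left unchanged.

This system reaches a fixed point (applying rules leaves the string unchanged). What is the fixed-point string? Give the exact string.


Step 0: Y
Step 1: E
Step 2: FCF
Step 3: FDF
Step 4: FFZFF
Step 5: FFFFF
Step 6: FFFFF  (unchanged — fixed point at step 5)

Answer: FFFFF


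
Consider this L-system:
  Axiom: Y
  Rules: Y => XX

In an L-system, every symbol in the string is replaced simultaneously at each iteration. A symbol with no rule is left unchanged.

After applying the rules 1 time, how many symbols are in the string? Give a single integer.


Step 0: length = 1
Step 1: length = 2

Answer: 2


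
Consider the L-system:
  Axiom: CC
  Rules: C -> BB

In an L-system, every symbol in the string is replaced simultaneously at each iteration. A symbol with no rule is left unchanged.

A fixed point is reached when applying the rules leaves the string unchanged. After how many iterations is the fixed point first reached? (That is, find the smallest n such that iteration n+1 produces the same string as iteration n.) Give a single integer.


Step 0: CC
Step 1: BBBB
Step 2: BBBB  (unchanged — fixed point at step 1)

Answer: 1


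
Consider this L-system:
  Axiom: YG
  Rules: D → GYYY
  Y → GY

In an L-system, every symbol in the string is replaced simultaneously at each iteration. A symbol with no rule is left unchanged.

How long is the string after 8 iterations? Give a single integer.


Answer: 10

Derivation:
Step 0: length = 2
Step 1: length = 3
Step 2: length = 4
Step 3: length = 5
Step 4: length = 6
Step 5: length = 7
Step 6: length = 8
Step 7: length = 9
Step 8: length = 10


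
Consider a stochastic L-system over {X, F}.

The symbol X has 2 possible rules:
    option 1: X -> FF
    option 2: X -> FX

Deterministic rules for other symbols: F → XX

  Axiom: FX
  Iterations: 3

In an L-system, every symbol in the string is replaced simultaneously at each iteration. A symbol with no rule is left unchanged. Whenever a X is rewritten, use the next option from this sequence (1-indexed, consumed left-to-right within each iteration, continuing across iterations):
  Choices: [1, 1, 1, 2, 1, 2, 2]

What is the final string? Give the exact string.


Answer: XXXXXXXXFXFFFXFX

Derivation:
Step 0: FX
Step 1: XXFF  (used choices [1])
Step 2: FFFFXXXX  (used choices [1, 1])
Step 3: XXXXXXXXFXFFFXFX  (used choices [2, 1, 2, 2])


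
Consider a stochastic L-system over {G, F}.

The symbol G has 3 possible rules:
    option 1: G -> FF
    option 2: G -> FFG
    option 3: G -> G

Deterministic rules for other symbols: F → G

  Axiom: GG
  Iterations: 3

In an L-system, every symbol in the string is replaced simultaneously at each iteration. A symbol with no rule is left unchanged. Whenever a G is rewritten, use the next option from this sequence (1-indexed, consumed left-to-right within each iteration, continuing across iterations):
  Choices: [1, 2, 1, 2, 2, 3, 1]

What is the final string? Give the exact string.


Step 0: GG
Step 1: FFFFG  (used choices [1, 2])
Step 2: GGGGFF  (used choices [1])
Step 3: FFGFFGGFFGG  (used choices [2, 2, 3, 1])

Answer: FFGFFGGFFGG


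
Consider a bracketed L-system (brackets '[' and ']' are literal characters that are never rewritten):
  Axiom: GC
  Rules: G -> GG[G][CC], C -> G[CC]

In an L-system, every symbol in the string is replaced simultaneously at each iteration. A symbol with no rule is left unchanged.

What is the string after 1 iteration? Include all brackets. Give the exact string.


Step 0: GC
Step 1: GG[G][CC]G[CC]

Answer: GG[G][CC]G[CC]


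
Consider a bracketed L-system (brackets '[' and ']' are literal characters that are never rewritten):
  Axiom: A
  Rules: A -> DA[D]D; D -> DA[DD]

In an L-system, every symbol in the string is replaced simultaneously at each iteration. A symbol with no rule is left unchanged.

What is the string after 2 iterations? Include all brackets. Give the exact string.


Step 0: A
Step 1: DA[D]D
Step 2: DA[DD]DA[D]D[DA[DD]]DA[DD]

Answer: DA[DD]DA[D]D[DA[DD]]DA[DD]


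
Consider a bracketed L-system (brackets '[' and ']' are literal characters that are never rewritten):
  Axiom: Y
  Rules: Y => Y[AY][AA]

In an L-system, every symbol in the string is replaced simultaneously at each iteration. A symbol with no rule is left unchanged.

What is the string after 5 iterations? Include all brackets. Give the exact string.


Step 0: Y
Step 1: Y[AY][AA]
Step 2: Y[AY][AA][AY[AY][AA]][AA]
Step 3: Y[AY][AA][AY[AY][AA]][AA][AY[AY][AA][AY[AY][AA]][AA]][AA]
Step 4: Y[AY][AA][AY[AY][AA]][AA][AY[AY][AA][AY[AY][AA]][AA]][AA][AY[AY][AA][AY[AY][AA]][AA][AY[AY][AA][AY[AY][AA]][AA]][AA]][AA]
Step 5: Y[AY][AA][AY[AY][AA]][AA][AY[AY][AA][AY[AY][AA]][AA]][AA][AY[AY][AA][AY[AY][AA]][AA][AY[AY][AA][AY[AY][AA]][AA]][AA]][AA][AY[AY][AA][AY[AY][AA]][AA][AY[AY][AA][AY[AY][AA]][AA]][AA][AY[AY][AA][AY[AY][AA]][AA][AY[AY][AA][AY[AY][AA]][AA]][AA]][AA]][AA]

Answer: Y[AY][AA][AY[AY][AA]][AA][AY[AY][AA][AY[AY][AA]][AA]][AA][AY[AY][AA][AY[AY][AA]][AA][AY[AY][AA][AY[AY][AA]][AA]][AA]][AA][AY[AY][AA][AY[AY][AA]][AA][AY[AY][AA][AY[AY][AA]][AA]][AA][AY[AY][AA][AY[AY][AA]][AA][AY[AY][AA][AY[AY][AA]][AA]][AA]][AA]][AA]


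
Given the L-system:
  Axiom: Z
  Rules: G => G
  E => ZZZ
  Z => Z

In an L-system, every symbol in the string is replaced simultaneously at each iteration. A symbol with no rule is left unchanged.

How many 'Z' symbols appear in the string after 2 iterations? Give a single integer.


Answer: 1

Derivation:
Step 0: Z  (1 'Z')
Step 1: Z  (1 'Z')
Step 2: Z  (1 'Z')


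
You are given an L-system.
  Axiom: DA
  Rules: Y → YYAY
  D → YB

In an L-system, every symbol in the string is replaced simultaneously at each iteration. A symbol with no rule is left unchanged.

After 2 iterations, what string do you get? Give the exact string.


Answer: YYAYBA

Derivation:
Step 0: DA
Step 1: YBA
Step 2: YYAYBA


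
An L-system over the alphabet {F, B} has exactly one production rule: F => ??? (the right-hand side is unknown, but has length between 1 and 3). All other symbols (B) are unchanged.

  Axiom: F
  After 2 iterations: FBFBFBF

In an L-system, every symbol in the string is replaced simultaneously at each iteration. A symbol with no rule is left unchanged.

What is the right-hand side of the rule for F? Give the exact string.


Trying F => FBF:
  Step 0: F
  Step 1: FBF
  Step 2: FBFBFBF
Matches the given result.

Answer: FBF


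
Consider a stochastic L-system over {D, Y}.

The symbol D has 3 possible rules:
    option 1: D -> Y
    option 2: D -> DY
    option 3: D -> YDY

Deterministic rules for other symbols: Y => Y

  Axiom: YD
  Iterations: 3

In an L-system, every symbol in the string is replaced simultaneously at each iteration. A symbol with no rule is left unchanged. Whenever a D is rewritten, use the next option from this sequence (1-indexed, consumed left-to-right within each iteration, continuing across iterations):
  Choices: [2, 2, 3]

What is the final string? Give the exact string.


Step 0: YD
Step 1: YDY  (used choices [2])
Step 2: YDYY  (used choices [2])
Step 3: YYDYYY  (used choices [3])

Answer: YYDYYY


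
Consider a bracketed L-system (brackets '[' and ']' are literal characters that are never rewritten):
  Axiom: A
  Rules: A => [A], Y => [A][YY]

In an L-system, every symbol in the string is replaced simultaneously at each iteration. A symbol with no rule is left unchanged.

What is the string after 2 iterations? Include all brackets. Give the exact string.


Step 0: A
Step 1: [A]
Step 2: [[A]]

Answer: [[A]]


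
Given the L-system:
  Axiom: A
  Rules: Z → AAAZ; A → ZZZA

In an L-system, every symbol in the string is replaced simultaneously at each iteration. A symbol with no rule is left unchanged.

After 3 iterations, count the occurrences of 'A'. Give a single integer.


Answer: 28

Derivation:
Step 0: A  (1 'A')
Step 1: ZZZA  (1 'A')
Step 2: AAAZAAAZAAAZZZZA  (10 'A')
Step 3: ZZZAZZZAZZZAAAAZZZZAZZZAZZZAAAAZZZZAZZZAZZZAAAAZAAAZAAAZAAAZZZZA  (28 'A')


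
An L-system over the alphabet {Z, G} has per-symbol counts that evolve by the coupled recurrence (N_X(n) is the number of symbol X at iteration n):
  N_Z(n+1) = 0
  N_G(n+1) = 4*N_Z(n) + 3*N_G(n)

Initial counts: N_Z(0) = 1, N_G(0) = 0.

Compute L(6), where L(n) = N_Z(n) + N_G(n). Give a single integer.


Step 0: N_Z=1, N_G=0, L=1
Step 1: N_Z=0, N_G=4, L=4
Step 2: N_Z=0, N_G=12, L=12
Step 3: N_Z=0, N_G=36, L=36
Step 4: N_Z=0, N_G=108, L=108
Step 5: N_Z=0, N_G=324, L=324
Step 6: N_Z=0, N_G=972, L=972

Answer: 972


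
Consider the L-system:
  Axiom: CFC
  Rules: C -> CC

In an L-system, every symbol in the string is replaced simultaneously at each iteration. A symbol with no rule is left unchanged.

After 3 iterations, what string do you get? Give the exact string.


Step 0: CFC
Step 1: CCFCC
Step 2: CCCCFCCCC
Step 3: CCCCCCCCFCCCCCCCC

Answer: CCCCCCCCFCCCCCCCC


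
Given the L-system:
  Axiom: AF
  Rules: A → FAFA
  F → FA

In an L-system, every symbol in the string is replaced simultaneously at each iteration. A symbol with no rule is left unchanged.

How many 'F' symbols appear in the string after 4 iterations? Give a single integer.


Step 0: AF  (1 'F')
Step 1: FAFAFA  (3 'F')
Step 2: FAFAFAFAFAFAFAFAFA  (9 'F')
Step 3: FAFAFAFAFAFAFAFAFAFAFAFAFAFAFAFAFAFAFAFAFAFAFAFAFAFAFA  (27 'F')
Step 4: FAFAFAFAFAFAFAFAFAFAFAFAFAFAFAFAFAFAFAFAFAFAFAFAFAFAFAFAFAFAFAFAFAFAFAFAFAFAFAFAFAFAFAFAFAFAFAFAFAFAFAFAFAFAFAFAFAFAFAFAFAFAFAFAFAFAFAFAFAFAFAFAFAFAFAFAFAFAFAFAFA  (81 'F')

Answer: 81


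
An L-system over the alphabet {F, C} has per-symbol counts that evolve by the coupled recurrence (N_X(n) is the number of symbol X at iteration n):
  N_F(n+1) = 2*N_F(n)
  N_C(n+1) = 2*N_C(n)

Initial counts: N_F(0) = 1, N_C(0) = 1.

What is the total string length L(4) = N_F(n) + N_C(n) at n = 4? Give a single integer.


Step 0: N_F=1, N_C=1, L=2
Step 1: N_F=2, N_C=2, L=4
Step 2: N_F=4, N_C=4, L=8
Step 3: N_F=8, N_C=8, L=16
Step 4: N_F=16, N_C=16, L=32

Answer: 32


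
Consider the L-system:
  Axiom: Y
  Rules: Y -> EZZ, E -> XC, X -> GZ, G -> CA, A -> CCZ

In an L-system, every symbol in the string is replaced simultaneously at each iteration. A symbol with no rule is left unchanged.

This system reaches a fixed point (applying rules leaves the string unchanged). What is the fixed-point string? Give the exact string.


Step 0: Y
Step 1: EZZ
Step 2: XCZZ
Step 3: GZCZZ
Step 4: CAZCZZ
Step 5: CCCZZCZZ
Step 6: CCCZZCZZ  (unchanged — fixed point at step 5)

Answer: CCCZZCZZ


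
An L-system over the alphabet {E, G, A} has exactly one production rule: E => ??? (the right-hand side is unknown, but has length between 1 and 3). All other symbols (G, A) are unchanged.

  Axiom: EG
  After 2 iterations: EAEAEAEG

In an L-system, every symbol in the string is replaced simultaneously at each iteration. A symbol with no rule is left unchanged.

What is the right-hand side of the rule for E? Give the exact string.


Answer: EAE

Derivation:
Trying E => EAE:
  Step 0: EG
  Step 1: EAEG
  Step 2: EAEAEAEG
Matches the given result.


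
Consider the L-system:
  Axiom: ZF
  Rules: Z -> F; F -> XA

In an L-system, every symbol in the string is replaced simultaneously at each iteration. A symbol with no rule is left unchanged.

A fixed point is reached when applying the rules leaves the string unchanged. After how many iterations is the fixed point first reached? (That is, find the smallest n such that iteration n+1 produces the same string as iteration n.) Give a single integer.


Answer: 2

Derivation:
Step 0: ZF
Step 1: FXA
Step 2: XAXA
Step 3: XAXA  (unchanged — fixed point at step 2)


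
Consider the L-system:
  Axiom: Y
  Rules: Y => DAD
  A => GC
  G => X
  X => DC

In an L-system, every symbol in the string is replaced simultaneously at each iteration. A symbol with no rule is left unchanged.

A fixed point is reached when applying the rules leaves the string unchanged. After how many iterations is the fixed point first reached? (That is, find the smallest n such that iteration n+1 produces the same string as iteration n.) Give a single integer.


Answer: 4

Derivation:
Step 0: Y
Step 1: DAD
Step 2: DGCD
Step 3: DXCD
Step 4: DDCCD
Step 5: DDCCD  (unchanged — fixed point at step 4)


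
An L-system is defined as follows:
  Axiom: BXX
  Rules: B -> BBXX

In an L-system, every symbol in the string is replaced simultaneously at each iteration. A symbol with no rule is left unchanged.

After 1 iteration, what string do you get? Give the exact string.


Step 0: BXX
Step 1: BBXXXX

Answer: BBXXXX


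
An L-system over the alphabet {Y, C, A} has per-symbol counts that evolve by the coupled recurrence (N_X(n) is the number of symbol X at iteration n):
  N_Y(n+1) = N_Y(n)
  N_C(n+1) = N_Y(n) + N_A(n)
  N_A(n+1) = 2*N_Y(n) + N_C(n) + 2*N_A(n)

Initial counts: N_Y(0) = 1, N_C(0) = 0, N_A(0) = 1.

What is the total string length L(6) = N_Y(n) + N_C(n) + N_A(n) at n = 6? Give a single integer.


Step 0: N_Y=1, N_C=0, N_A=1, L=2
Step 1: N_Y=1, N_C=2, N_A=4, L=7
Step 2: N_Y=1, N_C=5, N_A=12, L=18
Step 3: N_Y=1, N_C=13, N_A=31, L=45
Step 4: N_Y=1, N_C=32, N_A=77, L=110
Step 5: N_Y=1, N_C=78, N_A=188, L=267
Step 6: N_Y=1, N_C=189, N_A=456, L=646

Answer: 646


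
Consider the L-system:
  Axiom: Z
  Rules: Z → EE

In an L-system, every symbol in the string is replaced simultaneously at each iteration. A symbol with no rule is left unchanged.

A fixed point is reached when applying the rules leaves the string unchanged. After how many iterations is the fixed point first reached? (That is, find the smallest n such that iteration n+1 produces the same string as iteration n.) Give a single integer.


Answer: 1

Derivation:
Step 0: Z
Step 1: EE
Step 2: EE  (unchanged — fixed point at step 1)


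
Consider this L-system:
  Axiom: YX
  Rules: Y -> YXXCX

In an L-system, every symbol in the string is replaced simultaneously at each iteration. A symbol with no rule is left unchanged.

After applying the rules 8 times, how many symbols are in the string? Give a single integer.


Answer: 34

Derivation:
Step 0: length = 2
Step 1: length = 6
Step 2: length = 10
Step 3: length = 14
Step 4: length = 18
Step 5: length = 22
Step 6: length = 26
Step 7: length = 30
Step 8: length = 34


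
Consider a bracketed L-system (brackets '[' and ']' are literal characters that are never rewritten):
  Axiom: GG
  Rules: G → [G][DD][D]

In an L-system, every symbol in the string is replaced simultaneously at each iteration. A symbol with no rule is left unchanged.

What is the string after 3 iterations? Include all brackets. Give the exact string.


Answer: [[[G][DD][D]][DD][D]][DD][D][[[G][DD][D]][DD][D]][DD][D]

Derivation:
Step 0: GG
Step 1: [G][DD][D][G][DD][D]
Step 2: [[G][DD][D]][DD][D][[G][DD][D]][DD][D]
Step 3: [[[G][DD][D]][DD][D]][DD][D][[[G][DD][D]][DD][D]][DD][D]


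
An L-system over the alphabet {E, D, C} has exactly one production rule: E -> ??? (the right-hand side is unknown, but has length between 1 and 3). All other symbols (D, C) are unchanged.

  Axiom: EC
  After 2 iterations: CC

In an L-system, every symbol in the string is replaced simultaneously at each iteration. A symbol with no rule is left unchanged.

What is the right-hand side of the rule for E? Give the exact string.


Answer: C

Derivation:
Trying E -> C:
  Step 0: EC
  Step 1: CC
  Step 2: CC
Matches the given result.


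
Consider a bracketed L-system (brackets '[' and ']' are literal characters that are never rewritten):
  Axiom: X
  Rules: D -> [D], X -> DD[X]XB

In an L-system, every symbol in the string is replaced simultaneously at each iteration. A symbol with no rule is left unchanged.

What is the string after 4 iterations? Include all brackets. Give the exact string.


Step 0: X
Step 1: DD[X]XB
Step 2: [D][D][DD[X]XB]DD[X]XBB
Step 3: [[D]][[D]][[D][D][DD[X]XB]DD[X]XBB][D][D][DD[X]XB]DD[X]XBBB
Step 4: [[[D]]][[[D]]][[[D]][[D]][[D][D][DD[X]XB]DD[X]XBB][D][D][DD[X]XB]DD[X]XBBB][[D]][[D]][[D][D][DD[X]XB]DD[X]XBB][D][D][DD[X]XB]DD[X]XBBBB

Answer: [[[D]]][[[D]]][[[D]][[D]][[D][D][DD[X]XB]DD[X]XBB][D][D][DD[X]XB]DD[X]XBBB][[D]][[D]][[D][D][DD[X]XB]DD[X]XBB][D][D][DD[X]XB]DD[X]XBBBB


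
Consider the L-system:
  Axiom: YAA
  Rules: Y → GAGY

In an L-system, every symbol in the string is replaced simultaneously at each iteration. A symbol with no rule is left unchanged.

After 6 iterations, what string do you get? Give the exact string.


Answer: GAGGAGGAGGAGGAGGAGYAA

Derivation:
Step 0: YAA
Step 1: GAGYAA
Step 2: GAGGAGYAA
Step 3: GAGGAGGAGYAA
Step 4: GAGGAGGAGGAGYAA
Step 5: GAGGAGGAGGAGGAGYAA
Step 6: GAGGAGGAGGAGGAGGAGYAA


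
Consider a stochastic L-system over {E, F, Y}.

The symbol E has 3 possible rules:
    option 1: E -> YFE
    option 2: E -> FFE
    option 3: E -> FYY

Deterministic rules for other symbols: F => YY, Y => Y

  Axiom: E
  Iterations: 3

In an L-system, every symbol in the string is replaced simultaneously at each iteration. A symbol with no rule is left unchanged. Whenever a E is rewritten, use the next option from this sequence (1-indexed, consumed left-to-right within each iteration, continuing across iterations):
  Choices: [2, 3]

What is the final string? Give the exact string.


Answer: YYYYYYYY

Derivation:
Step 0: E
Step 1: FFE  (used choices [2])
Step 2: YYYYFYY  (used choices [3])
Step 3: YYYYYYYY  (used choices [])


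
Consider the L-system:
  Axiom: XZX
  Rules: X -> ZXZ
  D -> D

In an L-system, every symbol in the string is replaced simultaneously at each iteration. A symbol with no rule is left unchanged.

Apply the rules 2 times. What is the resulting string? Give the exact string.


Step 0: XZX
Step 1: ZXZZZXZ
Step 2: ZZXZZZZZXZZ

Answer: ZZXZZZZZXZZ


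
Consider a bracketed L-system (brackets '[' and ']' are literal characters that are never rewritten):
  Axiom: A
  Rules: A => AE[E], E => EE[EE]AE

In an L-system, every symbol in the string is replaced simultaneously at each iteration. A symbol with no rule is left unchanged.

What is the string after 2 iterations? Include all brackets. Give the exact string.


Answer: AE[E]EE[EE]AE[EE[EE]AE]

Derivation:
Step 0: A
Step 1: AE[E]
Step 2: AE[E]EE[EE]AE[EE[EE]AE]


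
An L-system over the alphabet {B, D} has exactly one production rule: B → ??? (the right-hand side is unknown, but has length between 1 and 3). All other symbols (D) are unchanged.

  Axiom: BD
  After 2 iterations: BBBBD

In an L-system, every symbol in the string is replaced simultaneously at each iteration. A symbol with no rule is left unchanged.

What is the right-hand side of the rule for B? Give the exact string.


Trying B → BB:
  Step 0: BD
  Step 1: BBD
  Step 2: BBBBD
Matches the given result.

Answer: BB


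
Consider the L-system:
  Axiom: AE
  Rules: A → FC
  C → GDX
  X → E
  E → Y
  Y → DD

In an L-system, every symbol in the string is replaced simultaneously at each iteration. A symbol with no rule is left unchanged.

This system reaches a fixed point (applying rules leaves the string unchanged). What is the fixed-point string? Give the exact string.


Answer: FGDDDDD

Derivation:
Step 0: AE
Step 1: FCY
Step 2: FGDXDD
Step 3: FGDEDD
Step 4: FGDYDD
Step 5: FGDDDDD
Step 6: FGDDDDD  (unchanged — fixed point at step 5)


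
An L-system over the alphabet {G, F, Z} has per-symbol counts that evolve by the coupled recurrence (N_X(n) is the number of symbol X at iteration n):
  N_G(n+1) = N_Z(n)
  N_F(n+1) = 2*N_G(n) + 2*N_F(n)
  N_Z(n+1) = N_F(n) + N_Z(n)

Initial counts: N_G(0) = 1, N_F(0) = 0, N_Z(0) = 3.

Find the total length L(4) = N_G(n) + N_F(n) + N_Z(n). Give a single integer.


Answer: 118

Derivation:
Step 0: N_G=1, N_F=0, N_Z=3, L=4
Step 1: N_G=3, N_F=2, N_Z=3, L=8
Step 2: N_G=3, N_F=10, N_Z=5, L=18
Step 3: N_G=5, N_F=26, N_Z=15, L=46
Step 4: N_G=15, N_F=62, N_Z=41, L=118


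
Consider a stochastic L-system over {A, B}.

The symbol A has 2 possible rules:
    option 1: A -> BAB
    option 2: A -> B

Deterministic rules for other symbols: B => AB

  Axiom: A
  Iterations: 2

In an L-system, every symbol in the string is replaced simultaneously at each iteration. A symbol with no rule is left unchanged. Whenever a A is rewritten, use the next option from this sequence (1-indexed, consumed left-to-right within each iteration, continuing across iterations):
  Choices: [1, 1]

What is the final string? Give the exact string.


Answer: ABBABAB

Derivation:
Step 0: A
Step 1: BAB  (used choices [1])
Step 2: ABBABAB  (used choices [1])


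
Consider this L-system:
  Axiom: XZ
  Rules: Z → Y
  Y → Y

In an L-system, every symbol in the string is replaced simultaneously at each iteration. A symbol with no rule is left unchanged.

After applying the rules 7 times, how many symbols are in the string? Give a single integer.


Answer: 2

Derivation:
Step 0: length = 2
Step 1: length = 2
Step 2: length = 2
Step 3: length = 2
Step 4: length = 2
Step 5: length = 2
Step 6: length = 2
Step 7: length = 2


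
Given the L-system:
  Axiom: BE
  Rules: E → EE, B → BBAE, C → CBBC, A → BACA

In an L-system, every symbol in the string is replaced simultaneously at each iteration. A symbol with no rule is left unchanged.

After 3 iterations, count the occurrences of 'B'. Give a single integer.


Step 0: BE  (1 'B')
Step 1: BBAEEE  (2 'B')
Step 2: BBAEBBAEBACAEEEEEE  (5 'B')
Step 3: BBAEBBAEBACAEEBBAEBBAEBACAEEBBAEBACACBBCBACAEEEEEEEEEEEE  (16 'B')

Answer: 16


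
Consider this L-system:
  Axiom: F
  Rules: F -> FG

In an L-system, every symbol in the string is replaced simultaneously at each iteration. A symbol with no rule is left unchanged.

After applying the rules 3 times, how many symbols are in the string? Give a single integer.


Answer: 4

Derivation:
Step 0: length = 1
Step 1: length = 2
Step 2: length = 3
Step 3: length = 4


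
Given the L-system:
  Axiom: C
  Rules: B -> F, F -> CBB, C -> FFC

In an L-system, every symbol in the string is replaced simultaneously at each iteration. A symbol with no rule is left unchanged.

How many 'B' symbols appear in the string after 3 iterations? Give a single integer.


Answer: 4

Derivation:
Step 0: C  (0 'B')
Step 1: FFC  (0 'B')
Step 2: CBBCBBFFC  (4 'B')
Step 3: FFCFFFFCFFCBBCBBFFC  (4 'B')


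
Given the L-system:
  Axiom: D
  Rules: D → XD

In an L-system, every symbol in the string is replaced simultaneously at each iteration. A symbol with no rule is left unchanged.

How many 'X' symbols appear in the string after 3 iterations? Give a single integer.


Step 0: D  (0 'X')
Step 1: XD  (1 'X')
Step 2: XXD  (2 'X')
Step 3: XXXD  (3 'X')

Answer: 3


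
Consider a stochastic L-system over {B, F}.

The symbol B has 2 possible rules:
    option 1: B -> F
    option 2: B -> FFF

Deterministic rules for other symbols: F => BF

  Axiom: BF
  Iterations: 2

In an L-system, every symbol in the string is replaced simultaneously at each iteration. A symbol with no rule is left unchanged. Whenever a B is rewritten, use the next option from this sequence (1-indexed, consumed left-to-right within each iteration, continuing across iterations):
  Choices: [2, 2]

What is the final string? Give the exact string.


Answer: BFBFBFFFFBF

Derivation:
Step 0: BF
Step 1: FFFBF  (used choices [2])
Step 2: BFBFBFFFFBF  (used choices [2])


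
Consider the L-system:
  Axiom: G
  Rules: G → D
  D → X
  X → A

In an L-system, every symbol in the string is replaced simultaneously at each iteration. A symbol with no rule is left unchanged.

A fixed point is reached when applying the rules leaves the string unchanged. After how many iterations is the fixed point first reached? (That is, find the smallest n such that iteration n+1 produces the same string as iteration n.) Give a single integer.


Step 0: G
Step 1: D
Step 2: X
Step 3: A
Step 4: A  (unchanged — fixed point at step 3)

Answer: 3


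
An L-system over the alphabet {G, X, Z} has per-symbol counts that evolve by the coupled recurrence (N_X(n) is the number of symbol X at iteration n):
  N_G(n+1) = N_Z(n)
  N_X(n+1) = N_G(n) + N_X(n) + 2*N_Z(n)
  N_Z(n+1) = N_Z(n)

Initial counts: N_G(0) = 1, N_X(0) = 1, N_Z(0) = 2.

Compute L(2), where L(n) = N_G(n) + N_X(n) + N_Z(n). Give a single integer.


Step 0: N_G=1, N_X=1, N_Z=2, L=4
Step 1: N_G=2, N_X=6, N_Z=2, L=10
Step 2: N_G=2, N_X=12, N_Z=2, L=16

Answer: 16


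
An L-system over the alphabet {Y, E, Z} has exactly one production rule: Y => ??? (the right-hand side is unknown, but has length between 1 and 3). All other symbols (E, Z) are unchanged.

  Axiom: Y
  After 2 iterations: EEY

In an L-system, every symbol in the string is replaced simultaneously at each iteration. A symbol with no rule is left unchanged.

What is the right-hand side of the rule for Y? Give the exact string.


Trying Y => EY:
  Step 0: Y
  Step 1: EY
  Step 2: EEY
Matches the given result.

Answer: EY


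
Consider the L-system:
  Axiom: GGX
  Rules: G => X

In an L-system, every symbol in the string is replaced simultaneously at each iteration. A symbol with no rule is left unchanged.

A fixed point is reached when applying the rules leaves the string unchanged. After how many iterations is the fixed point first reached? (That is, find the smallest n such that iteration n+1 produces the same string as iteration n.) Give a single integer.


Step 0: GGX
Step 1: XXX
Step 2: XXX  (unchanged — fixed point at step 1)

Answer: 1


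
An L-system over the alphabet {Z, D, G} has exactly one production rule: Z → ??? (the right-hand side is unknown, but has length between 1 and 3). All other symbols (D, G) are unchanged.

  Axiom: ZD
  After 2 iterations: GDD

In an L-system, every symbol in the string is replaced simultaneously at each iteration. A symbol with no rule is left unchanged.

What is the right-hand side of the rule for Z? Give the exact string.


Trying Z → GD:
  Step 0: ZD
  Step 1: GDD
  Step 2: GDD
Matches the given result.

Answer: GD


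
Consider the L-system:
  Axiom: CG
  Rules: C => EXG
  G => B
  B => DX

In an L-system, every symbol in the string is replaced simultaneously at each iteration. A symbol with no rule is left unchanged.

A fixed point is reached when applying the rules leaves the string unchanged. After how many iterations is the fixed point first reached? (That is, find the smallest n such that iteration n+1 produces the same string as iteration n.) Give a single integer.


Step 0: CG
Step 1: EXGB
Step 2: EXBDX
Step 3: EXDXDX
Step 4: EXDXDX  (unchanged — fixed point at step 3)

Answer: 3


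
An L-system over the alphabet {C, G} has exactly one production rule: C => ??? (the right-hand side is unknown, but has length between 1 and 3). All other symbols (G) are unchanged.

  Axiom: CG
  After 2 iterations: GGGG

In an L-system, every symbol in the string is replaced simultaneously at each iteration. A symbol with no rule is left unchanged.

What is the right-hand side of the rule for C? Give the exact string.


Trying C => GGG:
  Step 0: CG
  Step 1: GGGG
  Step 2: GGGG
Matches the given result.

Answer: GGG


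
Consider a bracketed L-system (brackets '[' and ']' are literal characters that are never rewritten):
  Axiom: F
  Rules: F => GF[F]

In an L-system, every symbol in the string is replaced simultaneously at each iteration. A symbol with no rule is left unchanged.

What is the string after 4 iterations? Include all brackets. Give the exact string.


Answer: GGGGF[F][GF[F]][GGF[F][GF[F]]][GGGF[F][GF[F]][GGF[F][GF[F]]]]

Derivation:
Step 0: F
Step 1: GF[F]
Step 2: GGF[F][GF[F]]
Step 3: GGGF[F][GF[F]][GGF[F][GF[F]]]
Step 4: GGGGF[F][GF[F]][GGF[F][GF[F]]][GGGF[F][GF[F]][GGF[F][GF[F]]]]


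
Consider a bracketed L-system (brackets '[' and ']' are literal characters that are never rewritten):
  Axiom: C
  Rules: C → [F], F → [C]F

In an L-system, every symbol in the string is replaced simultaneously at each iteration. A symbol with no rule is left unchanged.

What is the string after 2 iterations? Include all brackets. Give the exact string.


Answer: [[C]F]

Derivation:
Step 0: C
Step 1: [F]
Step 2: [[C]F]


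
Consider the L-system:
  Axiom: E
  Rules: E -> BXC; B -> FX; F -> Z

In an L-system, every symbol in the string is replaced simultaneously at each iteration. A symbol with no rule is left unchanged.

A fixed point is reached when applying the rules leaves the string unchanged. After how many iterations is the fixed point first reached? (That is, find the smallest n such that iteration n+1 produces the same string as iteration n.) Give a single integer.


Step 0: E
Step 1: BXC
Step 2: FXXC
Step 3: ZXXC
Step 4: ZXXC  (unchanged — fixed point at step 3)

Answer: 3
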